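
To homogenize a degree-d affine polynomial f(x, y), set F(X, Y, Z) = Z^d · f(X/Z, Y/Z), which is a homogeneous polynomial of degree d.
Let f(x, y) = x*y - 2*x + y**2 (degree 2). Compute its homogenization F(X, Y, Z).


F(X, Y, Z) = X*Y - 2*X*Z + Y**2

deg(f) = 2.
Substitute x = X/Z, y = Y/Z into f, then multiply by Z^2.
  monomial 1·x^1·y^1 ↦ 1·X^1·Y^1·Z^0.
  monomial -2·x^1·y^0 ↦ -2·X^1·Y^0·Z^1.
  monomial 1·x^0·y^2 ↦ 1·X^0·Y^2·Z^0.
Collecting: F(X, Y, Z) = X*Y - 2*X*Z + Y**2.


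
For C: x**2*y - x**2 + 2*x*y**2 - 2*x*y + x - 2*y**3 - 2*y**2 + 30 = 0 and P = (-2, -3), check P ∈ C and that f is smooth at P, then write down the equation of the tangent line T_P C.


Tangent line at P: 41*x - 10*y + 52 = 0.

Step 1: f(-2, -3) = 0, so P lies on C.
Step 2: partial derivatives
  f_x(x, y) = 2*x*y - 2*x + 2*y**2 - 2*y + 1, f_y(x, y) = x**2 + 4*x*y - 2*x - 6*y**2 - 4*y.
  f_x(P) = 41, f_y(P) = -10 (gradient nonzero, so P is smooth).
Step 3: tangent line at P: 41·(x − -2) + -10·(y − -3) = 0.
Expanding: 41*x - 10*y + 52 = 0.


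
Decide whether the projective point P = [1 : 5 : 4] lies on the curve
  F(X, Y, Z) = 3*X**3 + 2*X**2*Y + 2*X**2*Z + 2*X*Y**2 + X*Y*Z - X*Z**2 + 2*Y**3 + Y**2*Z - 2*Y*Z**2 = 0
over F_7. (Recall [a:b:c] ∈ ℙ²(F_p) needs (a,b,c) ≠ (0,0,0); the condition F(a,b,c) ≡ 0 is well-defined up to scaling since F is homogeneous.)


F(1,5,4) ≡ 6 (mod 7); P is NOT on the curve.

Evaluate F(1, 5, 4) term-by-term (mod 7).
  3*X**3 ↦ 3·1·1·1 = 3
  2*X**2*Y ↦ 2·1·5·1 = 10
  2*X**2*Z ↦ 2·1·1·4 = 8
  2*X*Y**2 ↦ 2·1·25·1 = 50
  X*Y*Z ↦ 1·1·5·4 = 20
  -X*Z**2 ↦ -1·1·1·16 = -16
  2*Y**3 ↦ 2·1·125·1 = 250
  Y**2*Z ↦ 1·1·25·4 = 100
  -2*Y*Z**2 ↦ -2·1·5·16 = -160
Sum: F(1, 5, 4) = (3) + (10) + (8) + (50) + (20) + (-16) + (250) + (100) + (-160) = 265.
Reducing mod 7: 265 ≡ 6 (mod 7).
Since F(a, b, c) ≡ 6 ≠ 0 (mod 7), P does NOT lie on the curve.


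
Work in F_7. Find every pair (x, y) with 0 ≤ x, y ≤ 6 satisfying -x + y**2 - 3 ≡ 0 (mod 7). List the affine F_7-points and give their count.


Affine F_7-points: {(1, 2), (1, 5), (4, 0), (5, 1), (5, 6), (6, 3), (6, 4)}; count = 7.

For each of the 49 pairs (x, y) ∈ F_7², evaluate f(x, y) mod 7. Record the zeros.
  x = 0: [0↦4, 1↦5, 2↦1, 3↦6, 4↦6, 5↦1, 6↦5]  zeros at y ∈ ∅
  x = 1: [0↦3, 1↦4, 2↦0, 3↦5, 4↦5, 5↦0, 6↦4]  zeros at y ∈ {2, 5}
  x = 2: [0↦2, 1↦3, 2↦6, 3↦4, 4↦4, 5↦6, 6↦3]  zeros at y ∈ ∅
  x = 3: [0↦1, 1↦2, 2↦5, 3↦3, 4↦3, 5↦5, 6↦2]  zeros at y ∈ ∅
  x = 4: [0↦0, 1↦1, 2↦4, 3↦2, 4↦2, 5↦4, 6↦1]  zeros at y ∈ {0}
  x = 5: [0↦6, 1↦0, 2↦3, 3↦1, 4↦1, 5↦3, 6↦0]  zeros at y ∈ {1, 6}
  x = 6: [0↦5, 1↦6, 2↦2, 3↦0, 4↦0, 5↦2, 6↦6]  zeros at y ∈ {3, 4}
Collecting zeros: affine points = {(1, 2), (1, 5), (4, 0), (5, 1), (5, 6), (6, 3), (6, 4)}.
Total count |C(F_7)_aff| = 7.


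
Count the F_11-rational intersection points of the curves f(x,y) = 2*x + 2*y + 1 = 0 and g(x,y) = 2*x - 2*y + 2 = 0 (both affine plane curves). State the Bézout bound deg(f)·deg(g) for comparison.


Common zeros: {(2, 3)}; count = 1; Bézout bound = 1.

deg(f) = 1, deg(g) = 1, so Bézout bound = 1.
Scan x ∈ F_11. For each x, list the y ∈ F_11 with f(x, y) ≡ 0 and those with g(x, y) ≡ 0 (mod 11); the common zeros in that column are the intersection.
  x = 0: f ≡ 0 at y ∈ {5}; g ≡ 0 at y ∈ {1}; common: ∅.
  x = 1: f ≡ 0 at y ∈ {4}; g ≡ 0 at y ∈ {2}; common: ∅.
  x = 2: f ≡ 0 at y ∈ {3}; g ≡ 0 at y ∈ {3}; common: {3}.
  x = 3: f ≡ 0 at y ∈ {2}; g ≡ 0 at y ∈ {4}; common: ∅.
  x = 4: f ≡ 0 at y ∈ {1}; g ≡ 0 at y ∈ {5}; common: ∅.
  x = 5: f ≡ 0 at y ∈ {0}; g ≡ 0 at y ∈ {6}; common: ∅.
  x = 6: f ≡ 0 at y ∈ {10}; g ≡ 0 at y ∈ {7}; common: ∅.
  x = 7: f ≡ 0 at y ∈ {9}; g ≡ 0 at y ∈ {8}; common: ∅.
  x = 8: f ≡ 0 at y ∈ {8}; g ≡ 0 at y ∈ {9}; common: ∅.
  x = 9: f ≡ 0 at y ∈ {7}; g ≡ 0 at y ∈ {10}; common: ∅.
  x = 10: f ≡ 0 at y ∈ {6}; g ≡ 0 at y ∈ {0}; common: ∅.
Collecting: common zeros = {(2, 3)}, so the count is 1.
Comparison with the Bézout bound: 1 ≤ 1 = deg(f)·deg(g), as expected for curves with no common component (the bound is attained).


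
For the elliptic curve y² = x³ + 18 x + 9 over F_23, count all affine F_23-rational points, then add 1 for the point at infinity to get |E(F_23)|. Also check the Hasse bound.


Affine points = {(0, 3), (0, 20), (7, 8), (7, 15), (9, 7), (9, 16), (10, 4), (10, 19), (13, 5), (13, 18), (16, 0), (18, 1), (18, 22), (22, 6), (22, 17)}; affine count = 15; |E(F_23)| = 16.

Discriminant check: Δ ∝ 4a³ + 27b² = 4·18³ + 27·9² = 4·5832 + 27·81 ≡ 8 (mod 23). Nonzero ⇒ E is nonsingular.
For each x ∈ F_23, compute rhs = x³ + 18·x + 9 mod 23, then count y ∈ F_23 with y² ≡ rhs.
  x = 0: rhs = 9, matching y values: 3, 20 (2 points).
  x = 1: rhs = 5, matching y values: none (0 points).
  x = 2: rhs = 7, matching y values: none (0 points).
  x = 3: rhs = 21, matching y values: none (0 points).
  x = 4: rhs = 7, matching y values: none (0 points).
  x = 5: rhs = 17, matching y values: none (0 points).
  x = 6: rhs = 11, matching y values: none (0 points).
  x = 7: rhs = 18, matching y values: 8, 15 (2 points).
  x = 8: rhs = 21, matching y values: none (0 points).
  x = 9: rhs = 3, matching y values: 7, 16 (2 points).
  x = 10: rhs = 16, matching y values: 4, 19 (2 points).
  x = 11: rhs = 20, matching y values: none (0 points).
  x = 12: rhs = 21, matching y values: none (0 points).
  x = 13: rhs = 2, matching y values: 5, 18 (2 points).
  x = 14: rhs = 15, matching y values: none (0 points).
  x = 15: rhs = 20, matching y values: none (0 points).
  x = 16: rhs = 0, matching y values: 0 (1 points).
  x = 17: rhs = 7, matching y values: none (0 points).
  x = 18: rhs = 1, matching y values: 1, 22 (2 points).
  x = 19: rhs = 11, matching y values: none (0 points).
  x = 20: rhs = 20, matching y values: none (0 points).
  x = 21: rhs = 11, matching y values: none (0 points).
  x = 22: rhs = 13, matching y values: 6, 17 (2 points).
Total affine count: 15.
Full point count |E(F_23)| = 15 + 1 = 16.
Hasse bound: |16 − (23+1)| = |-8| = 8 ≤ 2√23 ≈ 9.5917 ✓.


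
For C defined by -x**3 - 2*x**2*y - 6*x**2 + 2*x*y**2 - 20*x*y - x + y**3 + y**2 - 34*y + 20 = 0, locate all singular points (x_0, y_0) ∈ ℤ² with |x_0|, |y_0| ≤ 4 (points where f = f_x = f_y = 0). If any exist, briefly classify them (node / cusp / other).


Singular points: {(-3, 2)}; classification: node.

Compute partial derivatives:
  f_x = -3*x**2 - 4*x*y - 12*x + 2*y**2 - 20*y - 1.
  f_y = -2*x**2 + 4*x*y - 20*x + 3*y**2 + 2*y - 34.
Scan x_0 ∈ {−4, ..., 4}. For each x_0, f_y(x_0, y) is a polynomial in y; find its integer roots y ∈ {−4, ..., 4}, then test f_x and f at those candidates.
  x = -4: f_y(-4, y) = 3*y**2 - 14*y + 14; no integer root y with |y| ≤ 4.
  x = -3: f_y(-3, y) = 3*y**2 - 10*y + 8; vanishes at y ∈ {2}. (-3, 2): f_x = 0, f = 0 — SINGULAR.
  x = -2: f_y(-2, y) = 3*y**2 - 6*y - 2; no integer root y with |y| ≤ 4.
  x = -1: f_y(-1, y) = 3*y**2 - 2*y - 16; vanishes at y ∈ {-2}. (-1, -2): f_x = 48 ≠ 0.
  x = 0: f_y(0, y) = 3*y**2 + 2*y - 34; no integer root y with |y| ≤ 4.
  x = 1: f_y(1, y) = 3*y**2 + 6*y - 56; no integer root y with |y| ≤ 4.
  x = 2: f_y(2, y) = 3*y**2 + 10*y - 82; no integer root y with |y| ≤ 4.
  x = 3: f_y(3, y) = 3*y**2 + 14*y - 112; no integer root y with |y| ≤ 4.
  x = 4: f_y(4, y) = 3*y**2 + 18*y - 146; no integer root y with |y| ≤ 4.
Only singular point on the grid: (-3, 2).
Classify: substitute x = -3 + u, y = 2 + v and expand: f = -u**3 - 2*u**2*v - u**2 + 2*u*v**2 + v**3 + v**2.
No constant or linear terms (consistent with a singular point). Quadratic part: -u**2 + v**2. Cubic part: -u**3 - 2*u**2*v + 2*u*v**2 + v**3.
The quadratic part v**2 - u**2 = (v − u)(v + u) splits into two distinct linear factors, so there are two distinct tangent lines y − 2 = ±(x − -3) — this is a node (ordinary double point).
Classification: node.


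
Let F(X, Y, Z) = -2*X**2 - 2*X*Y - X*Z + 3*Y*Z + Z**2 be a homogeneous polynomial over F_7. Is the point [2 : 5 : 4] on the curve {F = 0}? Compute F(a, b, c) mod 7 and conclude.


F(2,5,4) ≡ 5 (mod 7); P is NOT on the curve.

Evaluate F(2, 5, 4) term-by-term (mod 7).
  -2*X**2 ↦ -2·4·1·1 = -8
  -2*X*Y ↦ -2·2·5·1 = -20
  -X*Z ↦ -1·2·1·4 = -8
  3*Y*Z ↦ 3·1·5·4 = 60
  Z**2 ↦ 1·1·1·16 = 16
Sum: F(2, 5, 4) = (-8) + (-20) + (-8) + (60) + (16) = 40.
Reducing mod 7: 40 ≡ 5 (mod 7).
Since F(a, b, c) ≡ 5 ≠ 0 (mod 7), P does NOT lie on the curve.


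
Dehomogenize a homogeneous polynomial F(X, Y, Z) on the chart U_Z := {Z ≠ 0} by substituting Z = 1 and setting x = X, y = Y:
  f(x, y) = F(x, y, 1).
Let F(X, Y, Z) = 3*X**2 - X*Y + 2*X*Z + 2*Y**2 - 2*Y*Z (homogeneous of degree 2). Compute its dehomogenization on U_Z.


f(x, y) = 3*x**2 - x*y + 2*x + 2*y**2 - 2*y

On U_Z we set Z = 1. Each monomial c·X^i·Y^j·Z^k in F becomes c·x^i·y^j·1^k = c·x^i·y^j.
Substituting Z = 1: F(X, Y, 1) = 3*x**2 - x*y + 2*x + 2*y**2 - 2*y.
Note: deg(f) ≤ deg(F) = 2; strict inequality happens when F is divisible by Z (lost terms).


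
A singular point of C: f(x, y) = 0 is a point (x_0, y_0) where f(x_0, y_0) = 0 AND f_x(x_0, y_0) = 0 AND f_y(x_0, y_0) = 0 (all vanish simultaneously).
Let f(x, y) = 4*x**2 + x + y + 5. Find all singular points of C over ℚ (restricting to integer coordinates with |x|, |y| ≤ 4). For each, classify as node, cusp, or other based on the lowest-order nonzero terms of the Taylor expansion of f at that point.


No singular points in the scanned grid; C is smooth there.

Compute partial derivatives:
  f_x = 8*x + 1.
  f_y = 1.
f_y = 1 is a nonzero constant, so f_y never vanishes: no point (x, y) can satisfy f = f_x = f_y = 0. In particular no (x, y) ∈ {−4, ..., 4}² is singular; the curve is smooth.


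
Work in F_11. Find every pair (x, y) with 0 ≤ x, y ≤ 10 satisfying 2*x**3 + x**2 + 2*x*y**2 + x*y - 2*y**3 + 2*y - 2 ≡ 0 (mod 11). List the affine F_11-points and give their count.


Affine F_11-points: {(0, 5), (1, 6), (3, 8), (4, 1), (4, 7), (5, 3), (5, 5), (5, 8), (6, 1), (8, 4), (8, 7), (8, 8)}; count = 12.

For each of the 121 pairs (x, y) ∈ F_11², evaluate f(x, y) mod 11. Record the zeros.
  x = 0: [0↦9, 1↦9, 2↦8, 3↦5, 4↦10, 5↦0, 6↦7, 7↦8, 8↦2, 9↦10, 10↦9]  zeros at y ∈ {5}
  x = 1: [0↦1, 1↦4, 2↦10, 3↦7, 4↦5, 5↦3, 6↦0, 7↦6, 8↦9, 9↦8, 10↦2]  zeros at y ∈ {6}
  x = 2: [0↦7, 1↦2, 2↦4, 3↦1, 4↦3, 5↦9, 6↦7, 7↦7, 8↦8, 9↦9, 10↦9]  zeros at y ∈ ∅
  x = 3: [0↦6, 1↦4, 2↦2, 3↦10, 4↦5, 5↦8, 6↦7, 7↦1, 8↦0, 9↦3, 10↦9]  zeros at y ∈ {8}
  x = 4: [0↦10, 1↦0, 2↦5, 3↦2, 4↦1, 5↦1, 6↦1, 7↦0, 8↦8, 9↦2, 10↦3]  zeros at y ∈ {1, 7}
  x = 5: [0↦9, 1↦2, 2↦3, 3↦0, 4↦3, 5↦0, 6↦1, 7↦5, 8↦0, 9↦7, 10↦3]  zeros at y ∈ {3, 5, 8}
  x = 6: [0↦4, 1↦0, 2↦8, 3↦5, 4↦1, 5↦6, 6↦8, 7↦6, 8↦10, 9↦8, 10↦10]  zeros at y ∈ {1}
  x = 7: [0↦7, 1↦6, 2↦10, 3↦7, 4↦7, 5↦9, 6↦1, 7↦4, 8↦6, 9↦6, 10↦3]  zeros at y ∈ ∅
  x = 8: [0↦8, 1↦10, 2↦10, 3↦7, 4↦0, 5↦10, 6↦3, 7↦0, 8↦0, 9↦2, 10↦5]  zeros at y ∈ {4, 7, 8}
  x = 9: [0↦8, 1↦2, 2↦9, 3↦6, 4↦3, 5↦10, 6↦4, 7↦6, 8↦4, 9↦8, 10↦6]  zeros at y ∈ ∅
  x = 10: [0↦8, 1↦5, 2↦8, 3↦5, 4↦6, 5↦10, 6↦5, 7↦1, 8↦8, 9↦3, 10↦7]  zeros at y ∈ ∅
Collecting zeros: affine points = {(0, 5), (1, 6), (3, 8), (4, 1), (4, 7), (5, 3), (5, 5), (5, 8), (6, 1), (8, 4), (8, 7), (8, 8)}.
Total count |C(F_11)_aff| = 12.


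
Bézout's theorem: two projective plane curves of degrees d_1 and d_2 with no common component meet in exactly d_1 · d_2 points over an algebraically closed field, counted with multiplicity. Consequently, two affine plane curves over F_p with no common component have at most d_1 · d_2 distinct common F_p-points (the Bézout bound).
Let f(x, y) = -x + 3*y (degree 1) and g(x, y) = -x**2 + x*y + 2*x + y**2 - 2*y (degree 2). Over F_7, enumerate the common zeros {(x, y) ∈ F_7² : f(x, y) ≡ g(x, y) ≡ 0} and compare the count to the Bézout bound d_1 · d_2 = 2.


Common zeros: {(0, 0), (1, 5)}; count = 2; Bézout bound = 2.

deg(f) = 1, deg(g) = 2, so Bézout bound = 2.
Scan x ∈ F_7. For each x, list the y ∈ F_7 with f(x, y) ≡ 0 and those with g(x, y) ≡ 0 (mod 7); the common zeros in that column are the intersection.
  x = 0: f ≡ 0 at y ∈ {0}; g ≡ 0 at y ∈ {0, 2}; common: {0}.
  x = 1: f ≡ 0 at y ∈ {5}; g ≡ 0 at y ∈ {3, 5}; common: {5}.
  x = 2: f ≡ 0 at y ∈ {3}; g ≡ 0 at y ∈ {0}; common: ∅.
  x = 3: f ≡ 0 at y ∈ {1}; g ≡ 0 at y ∈ ∅; common: ∅.
  x = 4: f ≡ 0 at y ∈ {6}; g ≡ 0 at y ∈ {2, 3}; common: ∅.
  x = 5: f ≡ 0 at y ∈ {4}; g ≡ 0 at y ∈ ∅; common: ∅.
  x = 6: f ≡ 0 at y ∈ {2}; g ≡ 0 at y ∈ {5}; common: ∅.
Collecting: common zeros = {(0, 0), (1, 5)}, so the count is 2.
Comparison with the Bézout bound: 2 ≤ 2 = deg(f)·deg(g), as expected for curves with no common component (the bound is attained).


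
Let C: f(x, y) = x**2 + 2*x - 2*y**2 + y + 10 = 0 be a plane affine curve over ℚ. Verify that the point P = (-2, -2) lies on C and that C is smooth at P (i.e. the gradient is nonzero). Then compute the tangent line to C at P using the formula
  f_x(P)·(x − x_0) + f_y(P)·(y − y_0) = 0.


Tangent line at P: -2*x + 9*y + 14 = 0.

Step 1: f(-2, -2) = 0, so P lies on C.
Step 2: partial derivatives
  f_x(x, y) = 2*x + 2, f_y(x, y) = 1 - 4*y.
  f_x(P) = -2, f_y(P) = 9 (gradient nonzero, so P is smooth).
Step 3: tangent line at P: -2·(x − -2) + 9·(y − -2) = 0.
Expanding: -2*x + 9*y + 14 = 0.


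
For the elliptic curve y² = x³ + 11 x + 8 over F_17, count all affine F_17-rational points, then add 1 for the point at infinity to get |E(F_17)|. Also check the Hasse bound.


Affine points = {(0, 5), (0, 12), (2, 2), (2, 15), (3, 0), (5, 1), (5, 16), (6, 1), (6, 16), (8, 8), (8, 9), (10, 8), (10, 9), (11, 7), (11, 10), (12, 7), (12, 10), (13, 6), (13, 11), (14, 4), (14, 13), (16, 8), (16, 9)}; affine count = 23; |E(F_17)| = 24.

Discriminant check: Δ ∝ 4a³ + 27b² = 4·11³ + 27·8² = 4·1331 + 27·64 ≡ 14 (mod 17). Nonzero ⇒ E is nonsingular.
For each x ∈ F_17, compute rhs = x³ + 11·x + 8 mod 17, then count y ∈ F_17 with y² ≡ rhs.
  x = 0: rhs = 8, matching y values: 5, 12 (2 points).
  x = 1: rhs = 3, matching y values: none (0 points).
  x = 2: rhs = 4, matching y values: 2, 15 (2 points).
  x = 3: rhs = 0, matching y values: 0 (1 points).
  x = 4: rhs = 14, matching y values: none (0 points).
  x = 5: rhs = 1, matching y values: 1, 16 (2 points).
  x = 6: rhs = 1, matching y values: 1, 16 (2 points).
  x = 7: rhs = 3, matching y values: none (0 points).
  x = 8: rhs = 13, matching y values: 8, 9 (2 points).
  x = 9: rhs = 3, matching y values: none (0 points).
  x = 10: rhs = 13, matching y values: 8, 9 (2 points).
  x = 11: rhs = 15, matching y values: 7, 10 (2 points).
  x = 12: rhs = 15, matching y values: 7, 10 (2 points).
  x = 13: rhs = 2, matching y values: 6, 11 (2 points).
  x = 14: rhs = 16, matching y values: 4, 13 (2 points).
  x = 15: rhs = 12, matching y values: none (0 points).
  x = 16: rhs = 13, matching y values: 8, 9 (2 points).
Total affine count: 23.
Full point count |E(F_17)| = 23 + 1 = 24.
Hasse bound: |24 − (17+1)| = |6| = 6 ≤ 2√17 ≈ 8.2462 ✓.


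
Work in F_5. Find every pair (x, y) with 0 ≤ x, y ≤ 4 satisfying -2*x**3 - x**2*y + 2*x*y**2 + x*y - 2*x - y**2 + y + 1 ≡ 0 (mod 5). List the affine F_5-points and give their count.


Affine F_5-points: {(0, 3), (2, 3), (2, 4), (4, 0), (4, 3)}; count = 5.

For each of the 25 pairs (x, y) ∈ F_5², evaluate f(x, y) mod 5. Record the zeros.
  x = 0: [0↦1, 1↦1, 2↦4, 3↦0, 4↦4]  zeros at y ∈ {3}
  x = 1: [0↦2, 1↦4, 2↦3, 3↦4, 4↦2]  zeros at y ∈ ∅
  x = 2: [0↦1, 1↦3, 2↦1, 3↦0, 4↦0]  zeros at y ∈ {3, 4}
  x = 3: [0↦1, 1↦1, 2↦1, 3↦1, 4↦1]  zeros at y ∈ ∅
  x = 4: [0↦0, 1↦1, 2↦1, 3↦0, 4↦3]  zeros at y ∈ {0, 3}
Collecting zeros: affine points = {(0, 3), (2, 3), (2, 4), (4, 0), (4, 3)}.
Total count |C(F_5)_aff| = 5.


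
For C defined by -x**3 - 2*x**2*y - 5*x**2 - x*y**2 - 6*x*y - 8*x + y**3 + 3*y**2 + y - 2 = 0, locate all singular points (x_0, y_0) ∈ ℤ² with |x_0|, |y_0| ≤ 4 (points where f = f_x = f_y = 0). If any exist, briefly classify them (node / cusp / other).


Singular points: {(-1, -1)}; classification: cusp.

Compute partial derivatives:
  f_x = -3*x**2 - 4*x*y - 10*x - y**2 - 6*y - 8.
  f_y = -2*x**2 - 2*x*y - 6*x + 3*y**2 + 6*y + 1.
Scan x_0 ∈ {−4, ..., 4}. For each x_0, f_y(x_0, y) is a polynomial in y; find its integer roots y ∈ {−4, ..., 4}, then test f_x and f at those candidates.
  x = -4: f_y(-4, y) = 3*y**2 + 14*y - 7; no integer root y with |y| ≤ 4.
  x = -3: f_y(-3, y) = 3*y**2 + 12*y + 1; no integer root y with |y| ≤ 4.
  x = -2: f_y(-2, y) = 3*y**2 + 10*y + 5; no integer root y with |y| ≤ 4.
  x = -1: f_y(-1, y) = 3*y**2 + 8*y + 5; vanishes at y ∈ {-1}. (-1, -1): f_x = 0, f = 0 — SINGULAR.
  x = 0: f_y(0, y) = 3*y**2 + 6*y + 1; no integer root y with |y| ≤ 4.
  x = 1: f_y(1, y) = 3*y**2 + 4*y - 7; vanishes at y ∈ {1}. (1, 1): f_x = -32 ≠ 0.
  x = 2: f_y(2, y) = 3*y**2 + 2*y - 19; no integer root y with |y| ≤ 4.
  x = 3: f_y(3, y) = 3*y**2 - 35; no integer root y with |y| ≤ 4.
  x = 4: f_y(4, y) = 3*y**2 - 2*y - 55; no integer root y with |y| ≤ 4.
Only singular point on the grid: (-1, -1).
Classify: substitute x = -1 + u, y = -1 + v and expand: f = -u**3 - 2*u**2*v - u*v**2 + v**3 + v**2.
No constant or linear terms (consistent with a singular point). Quadratic part: v**2. Cubic part: -u**3 - 2*u**2*v - u*v**2 + v**3.
The quadratic part v**2 is a perfect square, so there is a single (double) tangent line v = 0, i.e. y = -1. Restricting the cubic part to that line (v = 0) leaves -u**3 ≠ 0, so f is not divisible by v and the branch is v² ≈ u**3 to lowest order — this is a cusp.
Classification: cusp.


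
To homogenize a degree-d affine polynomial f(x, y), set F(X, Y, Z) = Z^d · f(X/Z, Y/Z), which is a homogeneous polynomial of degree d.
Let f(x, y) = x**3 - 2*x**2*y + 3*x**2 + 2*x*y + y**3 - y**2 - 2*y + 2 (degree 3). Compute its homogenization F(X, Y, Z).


F(X, Y, Z) = X**3 - 2*X**2*Y + 3*X**2*Z + 2*X*Y*Z + Y**3 - Y**2*Z - 2*Y*Z**2 + 2*Z**3

deg(f) = 3.
Substitute x = X/Z, y = Y/Z into f, then multiply by Z^3.
  monomial 1·x^3·y^0 ↦ 1·X^3·Y^0·Z^0.
  monomial -2·x^2·y^1 ↦ -2·X^2·Y^1·Z^0.
  monomial 3·x^2·y^0 ↦ 3·X^2·Y^0·Z^1.
  monomial 2·x^1·y^1 ↦ 2·X^1·Y^1·Z^1.
  monomial 1·x^0·y^3 ↦ 1·X^0·Y^3·Z^0.
  monomial -1·x^0·y^2 ↦ -1·X^0·Y^2·Z^1.
  monomial -2·x^0·y^1 ↦ -2·X^0·Y^1·Z^2.
  monomial 2·x^0·y^0 ↦ 2·X^0·Y^0·Z^3.
Collecting: F(X, Y, Z) = X**3 - 2*X**2*Y + 3*X**2*Z + 2*X*Y*Z + Y**3 - Y**2*Z - 2*Y*Z**2 + 2*Z**3.


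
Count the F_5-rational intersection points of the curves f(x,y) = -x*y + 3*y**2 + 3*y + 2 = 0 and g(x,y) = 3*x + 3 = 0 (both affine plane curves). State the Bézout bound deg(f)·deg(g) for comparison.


Common zeros: ∅; count = 0; Bézout bound = 2.

deg(f) = 2, deg(g) = 1, so Bézout bound = 2.
Scan x ∈ F_5. For each x, list the y ∈ F_5 with f(x, y) ≡ 0 and those with g(x, y) ≡ 0 (mod 5); the common zeros in that column are the intersection.
  x = 0: f ≡ 0 at y ∈ {2}; g ≡ 0 at y ∈ ∅; common: ∅.
  x = 1: f ≡ 0 at y ∈ {3}; g ≡ 0 at y ∈ ∅; common: ∅.
  x = 2: f ≡ 0 at y ∈ ∅; g ≡ 0 at y ∈ ∅; common: ∅.
  x = 3: f ≡ 0 at y ∈ {1, 4}; g ≡ 0 at y ∈ ∅; common: ∅.
  x = 4: f ≡ 0 at y ∈ ∅; g ≡ 0 at y ∈ {0, 1, 2, 3, 4}; common: ∅.
Collecting: common zeros = ∅, so the count is 0.
Comparison with the Bézout bound: 0 ≤ 2 = deg(f)·deg(g), as expected for curves with no common component (the affine F_5-count falls short of the bound because intersections may lie at infinity, over extension fields, or carry multiplicity).


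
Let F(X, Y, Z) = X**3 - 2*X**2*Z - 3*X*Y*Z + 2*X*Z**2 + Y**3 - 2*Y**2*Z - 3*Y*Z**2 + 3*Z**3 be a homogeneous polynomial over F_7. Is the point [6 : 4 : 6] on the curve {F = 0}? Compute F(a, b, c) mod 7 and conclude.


F(6,4,6) ≡ 5 (mod 7); P is NOT on the curve.

Evaluate F(6, 4, 6) term-by-term (mod 7).
  X**3 ↦ 1·216·1·1 = 216
  -2*X**2*Z ↦ -2·36·1·6 = -432
  -3*X*Y*Z ↦ -3·6·4·6 = -432
  2*X*Z**2 ↦ 2·6·1·36 = 432
  Y**3 ↦ 1·1·64·1 = 64
  -2*Y**2*Z ↦ -2·1·16·6 = -192
  -3*Y*Z**2 ↦ -3·1·4·36 = -432
  3*Z**3 ↦ 3·1·1·216 = 648
Sum: F(6, 4, 6) = (216) + (-432) + (-432) + (432) + (64) + (-192) + (-432) + (648) = -128.
Reducing mod 7: -128 ≡ 5 (mod 7).
Since F(a, b, c) ≡ 5 ≠ 0 (mod 7), P does NOT lie on the curve.


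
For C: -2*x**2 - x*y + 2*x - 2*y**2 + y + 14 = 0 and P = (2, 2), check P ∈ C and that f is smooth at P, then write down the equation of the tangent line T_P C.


Tangent line at P: -8*x - 9*y + 34 = 0.

Step 1: f(2, 2) = 0, so P lies on C.
Step 2: partial derivatives
  f_x(x, y) = -4*x - y + 2, f_y(x, y) = -x - 4*y + 1.
  f_x(P) = -8, f_y(P) = -9 (gradient nonzero, so P is smooth).
Step 3: tangent line at P: -8·(x − 2) + -9·(y − 2) = 0.
Expanding: -8*x - 9*y + 34 = 0.


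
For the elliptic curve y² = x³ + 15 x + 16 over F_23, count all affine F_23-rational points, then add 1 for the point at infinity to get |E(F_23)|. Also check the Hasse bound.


Affine points = {(0, 4), (0, 19), (1, 3), (1, 20), (2, 10), (2, 13), (4, 5), (4, 18), (5, 3), (5, 20), (6, 0), (7, 2), (7, 21), (8, 2), (8, 21), (9, 11), (9, 12), (10, 4), (10, 19), (13, 4), (13, 19), (14, 7), (14, 16), (17, 3), (17, 20), (18, 0), (20, 6), (20, 17), (21, 1), (21, 22), (22, 0)}; affine count = 31; |E(F_23)| = 32.

Discriminant check: Δ ∝ 4a³ + 27b² = 4·15³ + 27·16² = 4·3375 + 27·256 ≡ 11 (mod 23). Nonzero ⇒ E is nonsingular.
For each x ∈ F_23, compute rhs = x³ + 15·x + 16 mod 23, then count y ∈ F_23 with y² ≡ rhs.
  x = 0: rhs = 16, matching y values: 4, 19 (2 points).
  x = 1: rhs = 9, matching y values: 3, 20 (2 points).
  x = 2: rhs = 8, matching y values: 10, 13 (2 points).
  x = 3: rhs = 19, matching y values: none (0 points).
  x = 4: rhs = 2, matching y values: 5, 18 (2 points).
  x = 5: rhs = 9, matching y values: 3, 20 (2 points).
  x = 6: rhs = 0, matching y values: 0 (1 points).
  x = 7: rhs = 4, matching y values: 2, 21 (2 points).
  x = 8: rhs = 4, matching y values: 2, 21 (2 points).
  x = 9: rhs = 6, matching y values: 11, 12 (2 points).
  x = 10: rhs = 16, matching y values: 4, 19 (2 points).
  x = 11: rhs = 17, matching y values: none (0 points).
  x = 12: rhs = 15, matching y values: none (0 points).
  x = 13: rhs = 16, matching y values: 4, 19 (2 points).
  x = 14: rhs = 3, matching y values: 7, 16 (2 points).
  x = 15: rhs = 5, matching y values: none (0 points).
  x = 16: rhs = 5, matching y values: none (0 points).
  x = 17: rhs = 9, matching y values: 3, 20 (2 points).
  x = 18: rhs = 0, matching y values: 0 (1 points).
  x = 19: rhs = 7, matching y values: none (0 points).
  x = 20: rhs = 13, matching y values: 6, 17 (2 points).
  x = 21: rhs = 1, matching y values: 1, 22 (2 points).
  x = 22: rhs = 0, matching y values: 0 (1 points).
Total affine count: 31.
Full point count |E(F_23)| = 31 + 1 = 32.
Hasse bound: |32 − (23+1)| = |8| = 8 ≤ 2√23 ≈ 9.5917 ✓.


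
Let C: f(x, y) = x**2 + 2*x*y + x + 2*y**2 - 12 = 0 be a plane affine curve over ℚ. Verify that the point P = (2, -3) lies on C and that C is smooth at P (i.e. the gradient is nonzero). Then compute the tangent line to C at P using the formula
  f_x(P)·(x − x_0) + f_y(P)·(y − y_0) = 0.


Tangent line at P: -x - 8*y - 22 = 0.

Step 1: f(2, -3) = 0, so P lies on C.
Step 2: partial derivatives
  f_x(x, y) = 2*x + 2*y + 1, f_y(x, y) = 2*x + 4*y.
  f_x(P) = -1, f_y(P) = -8 (gradient nonzero, so P is smooth).
Step 3: tangent line at P: -1·(x − 2) + -8·(y − -3) = 0.
Expanding: -x - 8*y - 22 = 0.


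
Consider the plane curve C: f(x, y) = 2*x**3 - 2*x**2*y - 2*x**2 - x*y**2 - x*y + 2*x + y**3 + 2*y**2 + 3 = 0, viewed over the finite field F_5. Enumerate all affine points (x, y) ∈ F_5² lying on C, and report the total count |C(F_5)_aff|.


Affine F_5-points: {(1, 0), (2, 0), (3, 0), (3, 3), (4, 1), (4, 2), (4, 4)}; count = 7.

For each of the 25 pairs (x, y) ∈ F_5², evaluate f(x, y) mod 5. Record the zeros.
  x = 0: [0↦3, 1↦1, 2↦4, 3↦3, 4↦4]  zeros at y ∈ ∅
  x = 1: [0↦0, 1↦4, 2↦1, 3↦2, 4↦3]  zeros at y ∈ {0}
  x = 2: [0↦0, 1↦1, 2↦3, 3↦2, 4↦4]  zeros at y ∈ {0}
  x = 3: [0↦0, 1↦4, 2↦2, 3↦0, 4↦4]  zeros at y ∈ {0, 3}
  x = 4: [0↦2, 1↦0, 2↦0, 3↦3, 4↦0]  zeros at y ∈ {1, 2, 4}
Collecting zeros: affine points = {(1, 0), (2, 0), (3, 0), (3, 3), (4, 1), (4, 2), (4, 4)}.
Total count |C(F_5)_aff| = 7.


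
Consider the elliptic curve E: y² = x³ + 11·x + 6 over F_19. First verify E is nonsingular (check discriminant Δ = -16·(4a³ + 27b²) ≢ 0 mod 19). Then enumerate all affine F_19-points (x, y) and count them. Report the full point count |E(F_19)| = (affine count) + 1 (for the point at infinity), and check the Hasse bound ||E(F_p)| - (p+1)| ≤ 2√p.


Affine points = {(0, 5), (0, 14), (2, 6), (2, 13), (3, 3), (3, 16), (4, 0), (8, 6), (8, 13), (9, 6), (9, 13), (12, 2), (12, 17), (13, 3), (13, 16), (14, 4), (14, 15)}; affine count = 17; |E(F_19)| = 18.

Discriminant check: Δ ∝ 4a³ + 27b² = 4·11³ + 27·6² = 4·1331 + 27·36 ≡ 7 (mod 19). Nonzero ⇒ E is nonsingular.
For each x ∈ F_19, compute rhs = x³ + 11·x + 6 mod 19, then count y ∈ F_19 with y² ≡ rhs.
  x = 0: rhs = 6, matching y values: 5, 14 (2 points).
  x = 1: rhs = 18, matching y values: none (0 points).
  x = 2: rhs = 17, matching y values: 6, 13 (2 points).
  x = 3: rhs = 9, matching y values: 3, 16 (2 points).
  x = 4: rhs = 0, matching y values: 0 (1 points).
  x = 5: rhs = 15, matching y values: none (0 points).
  x = 6: rhs = 3, matching y values: none (0 points).
  x = 7: rhs = 8, matching y values: none (0 points).
  x = 8: rhs = 17, matching y values: 6, 13 (2 points).
  x = 9: rhs = 17, matching y values: 6, 13 (2 points).
  x = 10: rhs = 14, matching y values: none (0 points).
  x = 11: rhs = 14, matching y values: none (0 points).
  x = 12: rhs = 4, matching y values: 2, 17 (2 points).
  x = 13: rhs = 9, matching y values: 3, 16 (2 points).
  x = 14: rhs = 16, matching y values: 4, 15 (2 points).
  x = 15: rhs = 12, matching y values: none (0 points).
  x = 16: rhs = 3, matching y values: none (0 points).
  x = 17: rhs = 14, matching y values: none (0 points).
  x = 18: rhs = 13, matching y values: none (0 points).
Total affine count: 17.
Full point count |E(F_19)| = 17 + 1 = 18.
Hasse bound: |18 − (19+1)| = |-2| = 2 ≤ 2√19 ≈ 8.7178 ✓.


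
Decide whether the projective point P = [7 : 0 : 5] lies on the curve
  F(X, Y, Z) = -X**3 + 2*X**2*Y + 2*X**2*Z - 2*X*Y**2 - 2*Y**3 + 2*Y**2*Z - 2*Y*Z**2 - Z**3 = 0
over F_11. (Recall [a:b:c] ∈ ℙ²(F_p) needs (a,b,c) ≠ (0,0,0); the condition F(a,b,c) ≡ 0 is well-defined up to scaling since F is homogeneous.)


F(7,0,5) ≡ 0 (mod 11); P is on the curve.

Evaluate F(7, 0, 5) term-by-term (mod 11).
  -X**3 ↦ -1·343·1·1 = -343
  2*X**2*Y ↦ 2·49·0·1 = 0
  2*X**2*Z ↦ 2·49·1·5 = 490
  -2*X*Y**2 ↦ -2·7·0·1 = 0
  -2*Y**3 ↦ -2·1·0·1 = 0
  2*Y**2*Z ↦ 2·1·0·5 = 0
  -2*Y*Z**2 ↦ -2·1·0·25 = 0
  -Z**3 ↦ -1·1·1·125 = -125
Sum: F(7, 0, 5) = (-343) + (0) + (490) + (0) + (0) + (0) + (0) + (-125) = 22.
Reducing mod 11: 22 ≡ 0 (mod 11).
Since F(a, b, c) ≡ 0 (mod 11), P lies on the curve.


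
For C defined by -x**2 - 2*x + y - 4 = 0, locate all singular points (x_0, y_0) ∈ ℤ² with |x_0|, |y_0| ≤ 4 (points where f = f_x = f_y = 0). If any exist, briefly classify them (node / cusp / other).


No singular points in the scanned grid; C is smooth there.

Compute partial derivatives:
  f_x = -2*x - 2.
  f_y = 1.
f_y = 1 is a nonzero constant, so f_y never vanishes: no point (x, y) can satisfy f = f_x = f_y = 0. In particular no (x, y) ∈ {−4, ..., 4}² is singular; the curve is smooth.


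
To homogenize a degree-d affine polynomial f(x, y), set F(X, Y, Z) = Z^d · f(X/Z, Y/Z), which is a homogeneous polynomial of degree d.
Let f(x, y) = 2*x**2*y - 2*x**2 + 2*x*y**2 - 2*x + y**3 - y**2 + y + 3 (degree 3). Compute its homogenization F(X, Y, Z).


F(X, Y, Z) = 2*X**2*Y - 2*X**2*Z + 2*X*Y**2 - 2*X*Z**2 + Y**3 - Y**2*Z + Y*Z**2 + 3*Z**3

deg(f) = 3.
Substitute x = X/Z, y = Y/Z into f, then multiply by Z^3.
  monomial 2·x^2·y^1 ↦ 2·X^2·Y^1·Z^0.
  monomial -2·x^2·y^0 ↦ -2·X^2·Y^0·Z^1.
  monomial 2·x^1·y^2 ↦ 2·X^1·Y^2·Z^0.
  monomial -2·x^1·y^0 ↦ -2·X^1·Y^0·Z^2.
  monomial 1·x^0·y^3 ↦ 1·X^0·Y^3·Z^0.
  monomial -1·x^0·y^2 ↦ -1·X^0·Y^2·Z^1.
  monomial 1·x^0·y^1 ↦ 1·X^0·Y^1·Z^2.
  monomial 3·x^0·y^0 ↦ 3·X^0·Y^0·Z^3.
Collecting: F(X, Y, Z) = 2*X**2*Y - 2*X**2*Z + 2*X*Y**2 - 2*X*Z**2 + Y**3 - Y**2*Z + Y*Z**2 + 3*Z**3.


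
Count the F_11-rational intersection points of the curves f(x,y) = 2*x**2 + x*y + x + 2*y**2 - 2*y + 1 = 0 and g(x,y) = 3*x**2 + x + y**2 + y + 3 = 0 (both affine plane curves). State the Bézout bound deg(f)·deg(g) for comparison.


Common zeros: {(3, 0), (9, 6)}; count = 2; Bézout bound = 4.

deg(f) = 2, deg(g) = 2, so Bézout bound = 4.
Scan x ∈ F_11. For each x, list the y ∈ F_11 with f(x, y) ≡ 0 and those with g(x, y) ≡ 0 (mod 11); the common zeros in that column are the intersection.
  x = 0: f ≡ 0 at y ∈ ∅; g ≡ 0 at y ∈ {5}; common: ∅.
  x = 1: f ≡ 0 at y ∈ ∅; g ≡ 0 at y ∈ ∅; common: ∅.
  x = 2: f ≡ 0 at y ∈ {0}; g ≡ 0 at y ∈ ∅; common: ∅.
  x = 3: f ≡ 0 at y ∈ {0, 5}; g ≡ 0 at y ∈ {0, 10}; common: {0}.
  x = 4: f ≡ 0 at y ∈ {4, 6}; g ≡ 0 at y ∈ {0, 10}; common: ∅.
  x = 5: f ≡ 0 at y ∈ {5, 10}; g ≡ 0 at y ∈ ∅; common: ∅.
  x = 6: f ≡ 0 at y ∈ {10}; g ≡ 0 at y ∈ ∅; common: ∅.
  x = 7: f ≡ 0 at y ∈ ∅; g ≡ 0 at y ∈ {5}; common: ∅.
  x = 8: f ≡ 0 at y ∈ ∅; g ≡ 0 at y ∈ {2, 8}; common: ∅.
  x = 9: f ≡ 0 at y ∈ {6, 7}; g ≡ 0 at y ∈ {4, 6}; common: {6}.
  x = 10: f ≡ 0 at y ∈ {3, 4}; g ≡ 0 at y ∈ {2, 8}; common: ∅.
Collecting: common zeros = {(3, 0), (9, 6)}, so the count is 2.
Comparison with the Bézout bound: 2 ≤ 4 = deg(f)·deg(g), as expected for curves with no common component (the affine F_11-count falls short of the bound because intersections may lie at infinity, over extension fields, or carry multiplicity).


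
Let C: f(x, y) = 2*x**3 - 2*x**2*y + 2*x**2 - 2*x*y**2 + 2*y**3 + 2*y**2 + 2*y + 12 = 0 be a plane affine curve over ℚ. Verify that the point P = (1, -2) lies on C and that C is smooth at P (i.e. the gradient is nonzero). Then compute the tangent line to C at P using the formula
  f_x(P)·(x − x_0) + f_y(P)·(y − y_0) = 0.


Tangent line at P: 10*x + 24*y + 38 = 0.

Step 1: f(1, -2) = 0, so P lies on C.
Step 2: partial derivatives
  f_x(x, y) = 6*x**2 - 4*x*y + 4*x - 2*y**2, f_y(x, y) = -2*x**2 - 4*x*y + 6*y**2 + 4*y + 2.
  f_x(P) = 10, f_y(P) = 24 (gradient nonzero, so P is smooth).
Step 3: tangent line at P: 10·(x − 1) + 24·(y − -2) = 0.
Expanding: 10*x + 24*y + 38 = 0.


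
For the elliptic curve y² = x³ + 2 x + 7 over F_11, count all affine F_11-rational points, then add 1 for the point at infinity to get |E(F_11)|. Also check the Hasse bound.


Affine points = {(6, 2), (6, 9), (7, 1), (7, 10), (10, 2), (10, 9)}; affine count = 6; |E(F_11)| = 7.

Discriminant check: Δ ∝ 4a³ + 27b² = 4·2³ + 27·7² = 4·8 + 27·49 ≡ 2 (mod 11). Nonzero ⇒ E is nonsingular.
For each x ∈ F_11, compute rhs = x³ + 2·x + 7 mod 11, then count y ∈ F_11 with y² ≡ rhs.
  x = 0: rhs = 7, matching y values: none (0 points).
  x = 1: rhs = 10, matching y values: none (0 points).
  x = 2: rhs = 8, matching y values: none (0 points).
  x = 3: rhs = 7, matching y values: none (0 points).
  x = 4: rhs = 2, matching y values: none (0 points).
  x = 5: rhs = 10, matching y values: none (0 points).
  x = 6: rhs = 4, matching y values: 2, 9 (2 points).
  x = 7: rhs = 1, matching y values: 1, 10 (2 points).
  x = 8: rhs = 7, matching y values: none (0 points).
  x = 9: rhs = 6, matching y values: none (0 points).
  x = 10: rhs = 4, matching y values: 2, 9 (2 points).
Total affine count: 6.
Full point count |E(F_11)| = 6 + 1 = 7.
Hasse bound: |7 − (11+1)| = |-5| = 5 ≤ 2√11 ≈ 6.6332 ✓.


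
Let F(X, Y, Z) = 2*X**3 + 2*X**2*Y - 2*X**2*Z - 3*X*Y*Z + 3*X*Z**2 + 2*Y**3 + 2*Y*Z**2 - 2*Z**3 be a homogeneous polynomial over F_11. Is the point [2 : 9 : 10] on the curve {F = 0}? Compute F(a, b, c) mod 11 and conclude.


F(2,9,10) ≡ 6 (mod 11); P is NOT on the curve.

Evaluate F(2, 9, 10) term-by-term (mod 11).
  2*X**3 ↦ 2·8·1·1 = 16
  2*X**2*Y ↦ 2·4·9·1 = 72
  -2*X**2*Z ↦ -2·4·1·10 = -80
  -3*X*Y*Z ↦ -3·2·9·10 = -540
  3*X*Z**2 ↦ 3·2·1·100 = 600
  2*Y**3 ↦ 2·1·729·1 = 1458
  2*Y*Z**2 ↦ 2·1·9·100 = 1800
  -2*Z**3 ↦ -2·1·1·1000 = -2000
Sum: F(2, 9, 10) = (16) + (72) + (-80) + (-540) + (600) + (1458) + (1800) + (-2000) = 1326.
Reducing mod 11: 1326 ≡ 6 (mod 11).
Since F(a, b, c) ≡ 6 ≠ 0 (mod 11), P does NOT lie on the curve.


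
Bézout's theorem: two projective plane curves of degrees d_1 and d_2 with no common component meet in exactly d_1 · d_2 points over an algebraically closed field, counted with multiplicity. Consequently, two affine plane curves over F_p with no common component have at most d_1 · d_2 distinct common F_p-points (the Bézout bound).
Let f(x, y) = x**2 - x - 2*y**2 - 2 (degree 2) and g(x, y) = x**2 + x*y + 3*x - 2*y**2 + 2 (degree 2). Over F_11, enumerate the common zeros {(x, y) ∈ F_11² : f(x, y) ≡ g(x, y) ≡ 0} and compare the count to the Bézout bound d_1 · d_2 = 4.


Common zeros: {(7, 8), (10, 0)}; count = 2; Bézout bound = 4.

deg(f) = 2, deg(g) = 2, so Bézout bound = 4.
Scan x ∈ F_11. For each x, list the y ∈ F_11 with f(x, y) ≡ 0 and those with g(x, y) ≡ 0 (mod 11); the common zeros in that column are the intersection.
  x = 0: f ≡ 0 at y ∈ ∅; g ≡ 0 at y ∈ {1, 10}; common: ∅.
  x = 1: f ≡ 0 at y ∈ ∅; g ≡ 0 at y ∈ {2, 4}; common: ∅.
  x = 2: f ≡ 0 at y ∈ {0}; g ≡ 0 at y ∈ {3, 9}; common: ∅.
  x = 3: f ≡ 0 at y ∈ ∅; g ≡ 0 at y ∈ {3, 4}; common: ∅.
  x = 4: f ≡ 0 at y ∈ {4, 7}; g ≡ 0 at y ∈ {5, 8}; common: ∅.
  x = 5: f ≡ 0 at y ∈ {3, 8}; g ≡ 0 at y ∈ {2, 6}; common: ∅.
  x = 6: f ≡ 0 at y ∈ {5, 6}; g ≡ 0 at y ∈ {7}; common: ∅.
  x = 7: f ≡ 0 at y ∈ {3, 8}; g ≡ 0 at y ∈ {1, 8}; common: {8}.
  x = 8: f ≡ 0 at y ∈ {4, 7}; g ≡ 0 at y ∈ {6, 9}; common: ∅.
  x = 9: f ≡ 0 at y ∈ ∅; g ≡ 0 at y ∈ {0, 10}; common: ∅.
  x = 10: f ≡ 0 at y ∈ {0}; g ≡ 0 at y ∈ {0, 5}; common: {0}.
Collecting: common zeros = {(7, 8), (10, 0)}, so the count is 2.
Comparison with the Bézout bound: 2 ≤ 4 = deg(f)·deg(g), as expected for curves with no common component (the affine F_11-count falls short of the bound because intersections may lie at infinity, over extension fields, or carry multiplicity).


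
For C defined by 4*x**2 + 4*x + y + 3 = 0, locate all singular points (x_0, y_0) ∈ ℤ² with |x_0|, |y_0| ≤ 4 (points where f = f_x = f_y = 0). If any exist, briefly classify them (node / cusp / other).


No singular points in the scanned grid; C is smooth there.

Compute partial derivatives:
  f_x = 8*x + 4.
  f_y = 1.
f_y = 1 is a nonzero constant, so f_y never vanishes: no point (x, y) can satisfy f = f_x = f_y = 0. In particular no (x, y) ∈ {−4, ..., 4}² is singular; the curve is smooth.


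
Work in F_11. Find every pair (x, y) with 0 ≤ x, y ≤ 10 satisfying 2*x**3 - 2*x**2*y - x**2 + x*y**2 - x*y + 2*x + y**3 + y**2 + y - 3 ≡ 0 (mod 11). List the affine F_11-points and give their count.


Affine F_11-points: {(0, 1), (0, 2), (0, 7), (1, 0), (1, 4), (1, 5), (2, 7), (3, 1), (4, 1), (4, 4), (5, 4), (6, 3), (7, 6), (7, 9), (7, 10), (9, 2), (10, 2)}; count = 17.

For each of the 121 pairs (x, y) ∈ F_11², evaluate f(x, y) mod 11. Record the zeros.
  x = 0: [0↦8, 1↦0, 2↦0, 3↦3, 4↦4, 5↦9, 6↦2, 7↦0, 8↦9, 9↦2, 10↦7]  zeros at y ∈ {1, 2, 7}
  x = 1: [0↦0, 1↦1, 2↦1, 3↦6, 4↦0, 5↦0, 6↦1, 7↦9, 8↦8, 9↦4, 10↦3]  zeros at y ∈ {0, 4, 5}
  x = 2: [0↦2, 1↦8, 2↦4, 3↦7, 4↦1, 5↦3, 6↦8, 7↦0, 8↦7, 9↦2, 10↦2]  zeros at y ∈ {7}
  x = 3: [0↦4, 1↦0, 2↦10, 3↦7, 4↦8, 5↦8, 6↦2, 7↦7, 8↦7, 9↦8, 10↦5]  zeros at y ∈ {1}
  x = 4: [0↦7, 1↦0, 2↦9, 3↦7, 4↦0, 5↦5, 6↦6, 7↦9, 8↦9, 9↦1, 10↦2]  zeros at y ∈ {1, 4}
  x = 5: [0↦1, 1↦9, 2↦2, 3↦8, 4↦0, 5↦6, 6↦10, 7↦7, 8↦3, 9↦4, 10↦5]  zeros at y ∈ {4}
  x = 6: [0↦9, 1↦6, 2↦1, 3↦0, 4↦9, 5↦1, 6↦4, 7↦2, 8↦1, 9↦7, 10↦4]  zeros at y ∈ {3}
  x = 7: [0↦10, 1↦3, 2↦7, 3↦6, 4↦6, 5↦2, 6↦0, 7↦6, 8↦4, 9↦0, 10↦0]  zeros at y ∈ {6, 9, 10}
  x = 8: [0↦5, 1↦1, 2↦10, 3↦5, 4↦3, 5↦10, 6↦10, 7↦9, 8↦2, 9↦6, 10↦5]  zeros at y ∈ ∅
  x = 9: [0↦6, 1↦1, 2↦0, 3↦9, 4↦1, 5↦4, 6↦2, 7↦1, 8↦7, 9↦4, 10↦9]  zeros at y ∈ {2}
  x = 10: [0↦3, 1↦4, 2↦0, 3↦8, 4↦1, 5↦7, 6↦10, 7↦5, 8↦9, 9↦6, 10↦2]  zeros at y ∈ {2}
Collecting zeros: affine points = {(0, 1), (0, 2), (0, 7), (1, 0), (1, 4), (1, 5), (2, 7), (3, 1), (4, 1), (4, 4), (5, 4), (6, 3), (7, 6), (7, 9), (7, 10), (9, 2), (10, 2)}.
Total count |C(F_11)_aff| = 17.


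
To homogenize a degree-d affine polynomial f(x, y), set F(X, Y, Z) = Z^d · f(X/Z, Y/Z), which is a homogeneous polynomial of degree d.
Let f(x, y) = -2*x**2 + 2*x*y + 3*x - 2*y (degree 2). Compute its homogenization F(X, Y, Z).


F(X, Y, Z) = -2*X**2 + 2*X*Y + 3*X*Z - 2*Y*Z

deg(f) = 2.
Substitute x = X/Z, y = Y/Z into f, then multiply by Z^2.
  monomial -2·x^2·y^0 ↦ -2·X^2·Y^0·Z^0.
  monomial 2·x^1·y^1 ↦ 2·X^1·Y^1·Z^0.
  monomial 3·x^1·y^0 ↦ 3·X^1·Y^0·Z^1.
  monomial -2·x^0·y^1 ↦ -2·X^0·Y^1·Z^1.
Collecting: F(X, Y, Z) = -2*X**2 + 2*X*Y + 3*X*Z - 2*Y*Z.


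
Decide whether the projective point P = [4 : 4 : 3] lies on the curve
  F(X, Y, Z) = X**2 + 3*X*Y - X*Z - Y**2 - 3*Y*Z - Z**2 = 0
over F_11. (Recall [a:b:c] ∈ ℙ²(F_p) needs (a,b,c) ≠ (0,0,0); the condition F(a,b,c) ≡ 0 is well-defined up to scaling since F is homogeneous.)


F(4,4,3) ≡ 2 (mod 11); P is NOT on the curve.

Evaluate F(4, 4, 3) term-by-term (mod 11).
  X**2 ↦ 1·16·1·1 = 16
  3*X*Y ↦ 3·4·4·1 = 48
  -X*Z ↦ -1·4·1·3 = -12
  -Y**2 ↦ -1·1·16·1 = -16
  -3*Y*Z ↦ -3·1·4·3 = -36
  -Z**2 ↦ -1·1·1·9 = -9
Sum: F(4, 4, 3) = (16) + (48) + (-12) + (-16) + (-36) + (-9) = -9.
Reducing mod 11: -9 ≡ 2 (mod 11).
Since F(a, b, c) ≡ 2 ≠ 0 (mod 11), P does NOT lie on the curve.


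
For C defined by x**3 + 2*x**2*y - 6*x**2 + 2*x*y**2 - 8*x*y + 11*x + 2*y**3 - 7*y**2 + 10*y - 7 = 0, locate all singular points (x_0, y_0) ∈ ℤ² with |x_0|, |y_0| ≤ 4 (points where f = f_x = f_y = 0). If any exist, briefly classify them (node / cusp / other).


Singular points: {(1, 1)}; classification: node.

Compute partial derivatives:
  f_x = 3*x**2 + 4*x*y - 12*x + 2*y**2 - 8*y + 11.
  f_y = 2*x**2 + 4*x*y - 8*x + 6*y**2 - 14*y + 10.
Scan x_0 ∈ {−4, ..., 4}. For each x_0, f_y(x_0, y) is a polynomial in y; find its integer roots y ∈ {−4, ..., 4}, then test f_x and f at those candidates.
  x = -4: f_y(-4, y) = 6*y**2 - 30*y + 74; no integer root y with |y| ≤ 4.
  x = -3: f_y(-3, y) = 6*y**2 - 26*y + 52; no integer root y with |y| ≤ 4.
  x = -2: f_y(-2, y) = 6*y**2 - 22*y + 34; no integer root y with |y| ≤ 4.
  x = -1: f_y(-1, y) = 6*y**2 - 18*y + 20; no integer root y with |y| ≤ 4.
  x = 0: f_y(0, y) = 6*y**2 - 14*y + 10; no integer root y with |y| ≤ 4.
  x = 1: f_y(1, y) = 6*y**2 - 10*y + 4; vanishes at y ∈ {1}. (1, 1): f_x = 0, f = 0 — SINGULAR.
  x = 2: f_y(2, y) = 6*y**2 - 6*y + 2; no integer root y with |y| ≤ 4.
  x = 3: f_y(3, y) = 6*y**2 - 2*y + 4; no integer root y with |y| ≤ 4.
  x = 4: f_y(4, y) = 6*y**2 + 2*y + 10; no integer root y with |y| ≤ 4.
Only singular point on the grid: (1, 1).
Classify: substitute x = 1 + u, y = 1 + v and expand: f = u**3 + 2*u**2*v - u**2 + 2*u*v**2 + 2*v**3 + v**2.
No constant or linear terms (consistent with a singular point). Quadratic part: -u**2 + v**2. Cubic part: u**3 + 2*u**2*v + 2*u*v**2 + 2*v**3.
The quadratic part v**2 - u**2 = (v − u)(v + u) splits into two distinct linear factors, so there are two distinct tangent lines y − 1 = ±(x − 1) — this is a node (ordinary double point).
Classification: node.
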